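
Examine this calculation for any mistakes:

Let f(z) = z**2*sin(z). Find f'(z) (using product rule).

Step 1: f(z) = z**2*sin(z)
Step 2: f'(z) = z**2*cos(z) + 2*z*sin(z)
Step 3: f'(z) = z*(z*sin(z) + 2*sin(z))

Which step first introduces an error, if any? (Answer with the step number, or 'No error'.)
Step 3

Step 3 is incorrect due to a wrong trig function.
The step shows: z*(z*sin(z) + 2*sin(z))
The correct value should be: z*(z*cos(z) + 2*sin(z))

Explanation: cos(z) was incorrectly written as sin(z): the term z*(z*cos(z) + 2*sin(z)) was incorrectly written as z*(z*sin(z) + 2*sin(z))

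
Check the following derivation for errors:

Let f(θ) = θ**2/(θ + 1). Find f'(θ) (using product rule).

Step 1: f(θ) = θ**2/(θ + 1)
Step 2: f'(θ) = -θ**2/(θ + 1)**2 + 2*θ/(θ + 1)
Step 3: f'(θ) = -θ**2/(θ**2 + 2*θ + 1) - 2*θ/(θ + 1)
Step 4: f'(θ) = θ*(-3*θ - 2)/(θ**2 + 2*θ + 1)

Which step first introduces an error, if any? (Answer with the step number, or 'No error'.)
Step 3

Step 3 is incorrect due to a sign flip.
The step shows: -θ**2/(θ**2 + 2*θ + 1) - 2*θ/(θ + 1)
The correct value should be: -θ**2/(θ**2 + 2*θ + 1) + 2*θ/(θ + 1)

Explanation: The sign of one term was flipped: the term 2*θ/(θ + 1) was incorrectly written as -2*θ/(θ + 1)
The later steps are derived from this incorrect expression, so the error originates in Step 3.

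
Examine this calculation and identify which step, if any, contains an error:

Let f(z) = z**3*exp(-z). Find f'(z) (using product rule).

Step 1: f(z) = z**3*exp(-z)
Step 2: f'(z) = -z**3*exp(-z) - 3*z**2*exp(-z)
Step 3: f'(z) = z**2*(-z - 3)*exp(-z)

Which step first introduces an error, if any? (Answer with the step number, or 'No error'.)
Step 2

Step 2 is incorrect due to a sign flip.
The step shows: -z**3*exp(-z) - 3*z**2*exp(-z)
The correct value should be: -z**3*exp(-z) + 3*z**2*exp(-z)

Explanation: The sign of one term was flipped: the term 3*z**2*exp(-z) was incorrectly written as -3*z**2*exp(-z)
The later steps are derived from this incorrect expression, so the error originates in Step 2.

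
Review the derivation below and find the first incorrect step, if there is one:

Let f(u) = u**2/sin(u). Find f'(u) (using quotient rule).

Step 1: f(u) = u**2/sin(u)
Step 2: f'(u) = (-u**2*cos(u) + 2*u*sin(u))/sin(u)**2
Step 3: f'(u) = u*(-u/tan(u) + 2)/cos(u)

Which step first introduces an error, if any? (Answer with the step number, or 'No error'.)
Step 3

Step 3 is incorrect due to a wrong trig function.
The step shows: u*(-u/tan(u) + 2)/cos(u)
The correct value should be: u*(-u/tan(u) + 2)/sin(u)

Explanation: sin(u) was incorrectly written as cos(u): the term u*(-u/tan(u) + 2)/sin(u) was incorrectly written as u*(-u/tan(u) + 2)/cos(u)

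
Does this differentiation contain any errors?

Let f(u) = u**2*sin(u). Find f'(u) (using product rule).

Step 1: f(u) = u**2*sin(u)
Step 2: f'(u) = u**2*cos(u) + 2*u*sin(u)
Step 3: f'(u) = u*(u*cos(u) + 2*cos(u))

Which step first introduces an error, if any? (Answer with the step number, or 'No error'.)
Step 3

Step 3 is incorrect due to a wrong trig function.
The step shows: u*(u*cos(u) + 2*cos(u))
The correct value should be: u*(u*cos(u) + 2*sin(u))

Explanation: sin(u) was incorrectly written as cos(u): the term u*(u*cos(u) + 2*sin(u)) was incorrectly written as u*(u*cos(u) + 2*cos(u))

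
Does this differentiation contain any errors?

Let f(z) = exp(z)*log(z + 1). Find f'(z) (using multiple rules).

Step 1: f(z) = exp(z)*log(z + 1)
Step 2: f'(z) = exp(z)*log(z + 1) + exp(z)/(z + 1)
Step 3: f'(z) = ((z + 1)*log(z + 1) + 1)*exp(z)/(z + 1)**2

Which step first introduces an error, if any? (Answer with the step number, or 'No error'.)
Step 3

Step 3 is incorrect due to a wrong exponent.
The step shows: ((z + 1)*log(z + 1) + 1)*exp(z)/(z + 1)**2
The correct value should be: ((z + 1)*log(z + 1) + 1)*exp(z)/(z + 1)

Explanation: The exponent -1 on z + 1 was incorrectly written as -2: the term ((z + 1)*log(z + 1) + 1)*exp(z)/(z + 1) was incorrectly written as ((z + 1)*log(z + 1) + 1)*exp(z)/(z + 1)**2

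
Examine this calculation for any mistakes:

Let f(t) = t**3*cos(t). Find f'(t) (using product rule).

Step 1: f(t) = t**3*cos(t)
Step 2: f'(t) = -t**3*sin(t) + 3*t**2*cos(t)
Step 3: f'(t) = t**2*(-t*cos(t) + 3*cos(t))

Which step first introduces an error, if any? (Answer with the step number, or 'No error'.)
Step 3

Step 3 is incorrect due to a wrong trig function.
The step shows: t**2*(-t*cos(t) + 3*cos(t))
The correct value should be: t**2*(-t*sin(t) + 3*cos(t))

Explanation: sin(t) was incorrectly written as cos(t): the term t**2*(-t*sin(t) + 3*cos(t)) was incorrectly written as t**2*(-t*cos(t) + 3*cos(t))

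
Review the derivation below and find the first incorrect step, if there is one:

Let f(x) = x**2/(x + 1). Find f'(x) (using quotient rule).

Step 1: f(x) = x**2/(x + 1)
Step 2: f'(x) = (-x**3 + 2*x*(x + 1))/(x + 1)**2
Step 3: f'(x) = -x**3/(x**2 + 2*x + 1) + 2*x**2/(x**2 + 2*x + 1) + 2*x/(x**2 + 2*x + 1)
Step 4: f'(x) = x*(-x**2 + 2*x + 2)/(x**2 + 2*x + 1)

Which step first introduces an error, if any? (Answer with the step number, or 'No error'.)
Step 2

Step 2 is incorrect due to a wrong exponent.
The step shows: (-x**3 + 2*x*(x + 1))/(x + 1)**2
The correct value should be: (-x**2 + 2*x*(x + 1))/(x + 1)**2

Explanation: The exponent 2 on x was incorrectly written as 3: the term (-x**2 + 2*x*(x + 1))/(x + 1)**2 was incorrectly written as (-x**3 + 2*x*(x + 1))/(x + 1)**2
The later steps are derived from this incorrect expression, so the error originates in Step 2.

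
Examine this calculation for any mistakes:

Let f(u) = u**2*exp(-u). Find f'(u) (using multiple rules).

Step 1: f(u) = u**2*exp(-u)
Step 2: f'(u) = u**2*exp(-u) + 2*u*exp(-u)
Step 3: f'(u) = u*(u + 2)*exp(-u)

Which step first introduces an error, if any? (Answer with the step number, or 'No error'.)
Step 2

Step 2 is incorrect due to a sign flip.
The step shows: u**2*exp(-u) + 2*u*exp(-u)
The correct value should be: -u**2*exp(-u) + 2*u*exp(-u)

Explanation: The sign of one term was flipped: the term -u**2*exp(-u) was incorrectly written as u**2*exp(-u)
The later steps are derived from this incorrect expression, so the error originates in Step 2.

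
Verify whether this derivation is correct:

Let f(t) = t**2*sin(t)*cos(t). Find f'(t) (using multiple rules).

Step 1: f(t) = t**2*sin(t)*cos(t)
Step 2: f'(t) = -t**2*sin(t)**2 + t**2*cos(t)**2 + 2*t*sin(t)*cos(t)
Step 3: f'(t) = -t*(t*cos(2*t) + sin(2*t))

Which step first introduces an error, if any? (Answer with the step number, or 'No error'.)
Step 3

Step 3 is incorrect due to a sign flip.
The step shows: -t*(t*cos(2*t) + sin(2*t))
The correct value should be: t*(t*cos(2*t) + sin(2*t))

Explanation: The sign of the whole expression was flipped: the term t*(t*cos(2*t) + sin(2*t)) was incorrectly written as -t*(t*cos(2*t) + sin(2*t))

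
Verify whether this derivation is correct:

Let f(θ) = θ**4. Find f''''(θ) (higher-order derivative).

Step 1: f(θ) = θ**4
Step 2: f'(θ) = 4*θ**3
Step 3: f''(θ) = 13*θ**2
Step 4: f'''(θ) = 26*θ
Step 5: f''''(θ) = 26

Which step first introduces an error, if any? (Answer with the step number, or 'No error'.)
Step 3

Step 3 is incorrect due to a wrong coefficient.
The step shows: 13*θ**2
The correct value should be: 12*θ**2

Explanation: The coefficient 12 was incorrectly written as 13: the term 12*θ**2 was incorrectly written as 13*θ**2
The later steps are derived from this incorrect expression, so the error originates in Step 3.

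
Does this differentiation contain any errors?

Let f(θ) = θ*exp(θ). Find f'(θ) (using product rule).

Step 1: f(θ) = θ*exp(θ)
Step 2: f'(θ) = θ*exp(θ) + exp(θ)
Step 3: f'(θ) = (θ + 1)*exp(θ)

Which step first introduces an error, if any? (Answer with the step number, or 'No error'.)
No error

All steps in this derivation are correct.
The final answer f'(θ) = (θ + 1)*exp(θ) is valid.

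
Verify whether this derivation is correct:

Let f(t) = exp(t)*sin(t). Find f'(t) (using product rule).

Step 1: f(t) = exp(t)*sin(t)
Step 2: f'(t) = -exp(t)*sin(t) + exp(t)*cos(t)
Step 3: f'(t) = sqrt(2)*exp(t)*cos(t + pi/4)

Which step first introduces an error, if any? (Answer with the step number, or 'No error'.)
Step 2

Step 2 is incorrect due to a sign flip.
The step shows: -exp(t)*sin(t) + exp(t)*cos(t)
The correct value should be: exp(t)*sin(t) + exp(t)*cos(t)

Explanation: The sign of one term was flipped: the term exp(t)*sin(t) was incorrectly written as -exp(t)*sin(t)
The later steps are derived from this incorrect expression, so the error originates in Step 2.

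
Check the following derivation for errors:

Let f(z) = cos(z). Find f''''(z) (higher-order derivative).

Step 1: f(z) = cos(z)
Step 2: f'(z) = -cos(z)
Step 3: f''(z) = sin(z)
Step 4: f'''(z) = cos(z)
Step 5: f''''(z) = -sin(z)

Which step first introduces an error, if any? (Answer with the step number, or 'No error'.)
Step 2

Step 2 is incorrect due to a wrong trig function.
The step shows: -cos(z)
The correct value should be: -sin(z)

Explanation: sin(z) was incorrectly written as cos(z): the term -sin(z) was incorrectly written as -cos(z)
The later steps are derived from this incorrect expression, so the error originates in Step 2.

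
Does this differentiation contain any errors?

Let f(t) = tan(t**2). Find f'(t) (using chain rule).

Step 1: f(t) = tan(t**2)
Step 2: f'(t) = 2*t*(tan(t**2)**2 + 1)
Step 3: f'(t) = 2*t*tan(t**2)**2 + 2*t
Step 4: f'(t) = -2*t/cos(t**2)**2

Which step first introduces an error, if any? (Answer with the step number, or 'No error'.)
Step 4

Step 4 is incorrect due to a sign flip.
The step shows: -2*t/cos(t**2)**2
The correct value should be: 2*t/cos(t**2)**2

Explanation: The sign of the whole expression was flipped: the term 2*t/cos(t**2)**2 was incorrectly written as -2*t/cos(t**2)**2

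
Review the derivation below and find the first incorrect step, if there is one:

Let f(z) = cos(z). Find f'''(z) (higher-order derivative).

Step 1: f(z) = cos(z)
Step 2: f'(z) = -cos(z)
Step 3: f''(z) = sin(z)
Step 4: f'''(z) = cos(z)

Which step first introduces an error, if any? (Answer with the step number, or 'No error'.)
Step 2

Step 2 is incorrect due to a wrong trig function.
The step shows: -cos(z)
The correct value should be: -sin(z)

Explanation: sin(z) was incorrectly written as cos(z): the term -sin(z) was incorrectly written as -cos(z)
The later steps are derived from this incorrect expression, so the error originates in Step 2.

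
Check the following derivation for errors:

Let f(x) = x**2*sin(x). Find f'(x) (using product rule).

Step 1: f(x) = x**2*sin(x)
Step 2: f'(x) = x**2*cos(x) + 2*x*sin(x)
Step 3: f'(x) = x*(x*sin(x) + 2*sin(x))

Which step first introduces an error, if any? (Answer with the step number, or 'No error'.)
Step 3

Step 3 is incorrect due to a wrong trig function.
The step shows: x*(x*sin(x) + 2*sin(x))
The correct value should be: x*(x*cos(x) + 2*sin(x))

Explanation: cos(x) was incorrectly written as sin(x): the term x*(x*cos(x) + 2*sin(x)) was incorrectly written as x*(x*sin(x) + 2*sin(x))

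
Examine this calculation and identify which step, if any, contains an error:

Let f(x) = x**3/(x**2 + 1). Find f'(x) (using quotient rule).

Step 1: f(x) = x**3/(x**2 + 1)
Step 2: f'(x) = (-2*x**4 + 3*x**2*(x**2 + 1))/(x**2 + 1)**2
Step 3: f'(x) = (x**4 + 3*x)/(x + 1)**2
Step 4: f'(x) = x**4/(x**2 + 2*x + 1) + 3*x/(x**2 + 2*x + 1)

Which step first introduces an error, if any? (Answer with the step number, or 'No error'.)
Step 3

Step 3 is incorrect due to a wrong exponent.
The step shows: (x**4 + 3*x)/(x + 1)**2
The correct value should be: (x**4 + 3*x**2)/(x**2 + 1)**2

Explanation: The exponent 2 on x was incorrectly written as 1: the term (x**4 + 3*x**2)/(x**2 + 1)**2 was incorrectly written as (x**4 + 3*x)/(x + 1)**2
The later steps are derived from this incorrect expression, so the error originates in Step 3.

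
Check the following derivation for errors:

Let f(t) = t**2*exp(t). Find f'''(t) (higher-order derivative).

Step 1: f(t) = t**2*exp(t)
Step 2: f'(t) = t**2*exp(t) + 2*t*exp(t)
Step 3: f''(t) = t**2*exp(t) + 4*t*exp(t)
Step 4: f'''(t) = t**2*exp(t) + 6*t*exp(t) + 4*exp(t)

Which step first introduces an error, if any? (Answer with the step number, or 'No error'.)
Step 3

Step 3 is incorrect due to a dropped term.
The step shows: t**2*exp(t) + 4*t*exp(t)
The correct value should be: t**2*exp(t) + 4*t*exp(t) + 2*exp(t)

Explanation: A term was dropped: the term 2*exp(t) was incorrectly omitted
The later steps are derived from this incorrect expression, so the error originates in Step 3.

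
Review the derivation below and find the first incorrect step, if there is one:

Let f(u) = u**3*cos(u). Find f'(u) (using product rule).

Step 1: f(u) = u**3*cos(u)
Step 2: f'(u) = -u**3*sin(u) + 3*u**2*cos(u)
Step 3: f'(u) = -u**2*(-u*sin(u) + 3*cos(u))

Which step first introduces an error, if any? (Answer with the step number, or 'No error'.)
Step 3

Step 3 is incorrect due to a sign flip.
The step shows: -u**2*(-u*sin(u) + 3*cos(u))
The correct value should be: u**2*(-u*sin(u) + 3*cos(u))

Explanation: The sign of the whole expression was flipped: the term u**2*(-u*sin(u) + 3*cos(u)) was incorrectly written as -u**2*(-u*sin(u) + 3*cos(u))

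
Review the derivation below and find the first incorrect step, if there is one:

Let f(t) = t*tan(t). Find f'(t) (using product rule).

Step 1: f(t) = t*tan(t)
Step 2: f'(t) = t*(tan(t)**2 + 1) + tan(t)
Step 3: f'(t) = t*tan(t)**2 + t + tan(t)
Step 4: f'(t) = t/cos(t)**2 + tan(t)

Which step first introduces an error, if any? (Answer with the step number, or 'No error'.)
No error

All steps in this derivation are correct.
The final answer f'(t) = t/cos(t)**2 + tan(t) is valid.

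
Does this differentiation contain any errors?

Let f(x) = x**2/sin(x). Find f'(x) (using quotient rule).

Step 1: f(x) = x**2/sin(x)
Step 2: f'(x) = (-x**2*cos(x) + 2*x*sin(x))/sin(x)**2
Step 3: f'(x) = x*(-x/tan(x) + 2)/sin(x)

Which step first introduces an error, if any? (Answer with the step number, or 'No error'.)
No error

All steps in this derivation are correct.
The final answer f'(x) = x*(-x/tan(x) + 2)/sin(x) is valid.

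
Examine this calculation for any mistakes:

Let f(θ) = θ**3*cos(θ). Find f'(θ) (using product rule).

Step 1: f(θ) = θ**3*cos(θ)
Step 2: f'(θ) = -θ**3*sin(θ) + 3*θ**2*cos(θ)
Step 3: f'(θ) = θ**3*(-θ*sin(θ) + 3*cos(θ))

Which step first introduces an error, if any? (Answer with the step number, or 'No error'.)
Step 3

Step 3 is incorrect due to a wrong exponent.
The step shows: θ**3*(-θ*sin(θ) + 3*cos(θ))
The correct value should be: θ**2*(-θ*sin(θ) + 3*cos(θ))

Explanation: The exponent 2 on θ was incorrectly written as 3: the term θ**2*(-θ*sin(θ) + 3*cos(θ)) was incorrectly written as θ**3*(-θ*sin(θ) + 3*cos(θ))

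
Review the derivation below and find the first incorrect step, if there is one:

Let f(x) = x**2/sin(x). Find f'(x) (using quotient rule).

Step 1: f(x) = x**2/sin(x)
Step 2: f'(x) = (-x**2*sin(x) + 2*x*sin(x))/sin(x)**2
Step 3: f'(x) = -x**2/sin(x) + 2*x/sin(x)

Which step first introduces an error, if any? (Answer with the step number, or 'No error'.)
Step 2

Step 2 is incorrect due to a wrong trig function.
The step shows: (-x**2*sin(x) + 2*x*sin(x))/sin(x)**2
The correct value should be: (-x**2*cos(x) + 2*x*sin(x))/sin(x)**2

Explanation: cos(x) was incorrectly written as sin(x): the term (-x**2*cos(x) + 2*x*sin(x))/sin(x)**2 was incorrectly written as (-x**2*sin(x) + 2*x*sin(x))/sin(x)**2
The later steps are derived from this incorrect expression, so the error originates in Step 2.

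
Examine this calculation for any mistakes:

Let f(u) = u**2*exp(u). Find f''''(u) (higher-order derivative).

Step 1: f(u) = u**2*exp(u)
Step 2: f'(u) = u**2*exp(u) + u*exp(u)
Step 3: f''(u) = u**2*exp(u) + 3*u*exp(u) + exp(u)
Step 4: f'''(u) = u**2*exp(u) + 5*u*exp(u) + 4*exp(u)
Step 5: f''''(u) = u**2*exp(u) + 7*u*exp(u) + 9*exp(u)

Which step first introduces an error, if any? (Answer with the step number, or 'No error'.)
Step 2

Step 2 is incorrect due to a wrong coefficient.
The step shows: u**2*exp(u) + u*exp(u)
The correct value should be: u**2*exp(u) + 2*u*exp(u)

Explanation: The coefficient 2 was incorrectly written as 1: the term 2*u*exp(u) was incorrectly written as u*exp(u)
The later steps are derived from this incorrect expression, so the error originates in Step 2.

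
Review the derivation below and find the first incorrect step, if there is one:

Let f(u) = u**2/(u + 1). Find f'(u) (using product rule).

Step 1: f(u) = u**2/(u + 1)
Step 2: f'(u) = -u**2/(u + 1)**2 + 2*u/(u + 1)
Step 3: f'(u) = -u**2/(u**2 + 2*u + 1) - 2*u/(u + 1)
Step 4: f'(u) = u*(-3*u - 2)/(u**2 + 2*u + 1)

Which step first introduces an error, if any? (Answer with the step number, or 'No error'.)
Step 3

Step 3 is incorrect due to a sign flip.
The step shows: -u**2/(u**2 + 2*u + 1) - 2*u/(u + 1)
The correct value should be: -u**2/(u**2 + 2*u + 1) + 2*u/(u + 1)

Explanation: The sign of one term was flipped: the term 2*u/(u + 1) was incorrectly written as -2*u/(u + 1)
The later steps are derived from this incorrect expression, so the error originates in Step 3.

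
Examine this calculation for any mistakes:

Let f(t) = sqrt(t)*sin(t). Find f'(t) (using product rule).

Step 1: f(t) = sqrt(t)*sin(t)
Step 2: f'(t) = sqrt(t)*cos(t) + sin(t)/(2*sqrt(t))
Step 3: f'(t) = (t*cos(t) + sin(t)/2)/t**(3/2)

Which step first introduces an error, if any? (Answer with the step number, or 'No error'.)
Step 3

Step 3 is incorrect due to a wrong exponent.
The step shows: (t*cos(t) + sin(t)/2)/t**(3/2)
The correct value should be: (t*cos(t) + sin(t)/2)/sqrt(t)

Explanation: The exponent -1/2 on t was incorrectly written as -3/2: the term (t*cos(t) + sin(t)/2)/sqrt(t) was incorrectly written as (t*cos(t) + sin(t)/2)/t**(3/2)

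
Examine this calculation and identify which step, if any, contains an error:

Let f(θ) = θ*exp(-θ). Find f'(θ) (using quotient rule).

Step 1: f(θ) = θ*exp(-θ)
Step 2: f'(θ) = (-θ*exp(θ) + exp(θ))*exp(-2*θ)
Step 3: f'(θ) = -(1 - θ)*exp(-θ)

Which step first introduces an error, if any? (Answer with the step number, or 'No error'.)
Step 3

Step 3 is incorrect due to a sign flip.
The step shows: -(1 - θ)*exp(-θ)
The correct value should be: (1 - θ)*exp(-θ)

Explanation: The sign of the whole expression was flipped: the term (1 - θ)*exp(-θ) was incorrectly written as -(1 - θ)*exp(-θ)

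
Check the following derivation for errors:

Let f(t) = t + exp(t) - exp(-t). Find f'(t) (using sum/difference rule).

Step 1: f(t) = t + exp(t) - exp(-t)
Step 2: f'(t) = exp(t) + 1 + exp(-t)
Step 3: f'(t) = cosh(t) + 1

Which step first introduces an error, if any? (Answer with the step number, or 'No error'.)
Step 3

Step 3 is incorrect due to a wrong coefficient.
The step shows: cosh(t) + 1
The correct value should be: 2*cosh(t) + 1

Explanation: The coefficient 2 was incorrectly written as 1: the term 2*cosh(t) was incorrectly written as cosh(t)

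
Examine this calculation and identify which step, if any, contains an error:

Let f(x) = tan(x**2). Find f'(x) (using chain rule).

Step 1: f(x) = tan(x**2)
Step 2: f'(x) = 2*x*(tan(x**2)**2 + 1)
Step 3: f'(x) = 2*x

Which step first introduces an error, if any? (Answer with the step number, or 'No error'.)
Step 3

Step 3 is incorrect due to a dropped term.
The step shows: 2*x
The correct value should be: 2*x*tan(x**2)**2 + 2*x

Explanation: A term was dropped: the term 2*x*tan(x**2)**2 was incorrectly omitted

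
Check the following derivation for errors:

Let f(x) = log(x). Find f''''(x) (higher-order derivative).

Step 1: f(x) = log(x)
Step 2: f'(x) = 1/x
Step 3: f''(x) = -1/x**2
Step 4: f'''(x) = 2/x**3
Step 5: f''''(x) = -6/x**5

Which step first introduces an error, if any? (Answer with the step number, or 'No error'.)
Step 5

Step 5 is incorrect due to a wrong exponent.
The step shows: -6/x**5
The correct value should be: -6/x**4

Explanation: The exponent -4 on x was incorrectly written as -5: the term -6/x**4 was incorrectly written as -6/x**5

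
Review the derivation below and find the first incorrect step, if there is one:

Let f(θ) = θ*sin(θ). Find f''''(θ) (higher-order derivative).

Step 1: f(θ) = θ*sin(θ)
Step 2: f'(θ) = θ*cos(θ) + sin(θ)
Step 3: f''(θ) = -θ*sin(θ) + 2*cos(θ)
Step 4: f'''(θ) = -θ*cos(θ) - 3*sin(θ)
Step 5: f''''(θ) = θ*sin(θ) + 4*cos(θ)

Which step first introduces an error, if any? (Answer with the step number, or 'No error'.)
Step 5

Step 5 is incorrect due to a sign flip.
The step shows: θ*sin(θ) + 4*cos(θ)
The correct value should be: θ*sin(θ) - 4*cos(θ)

Explanation: The sign of one term was flipped: the term -4*cos(θ) was incorrectly written as 4*cos(θ)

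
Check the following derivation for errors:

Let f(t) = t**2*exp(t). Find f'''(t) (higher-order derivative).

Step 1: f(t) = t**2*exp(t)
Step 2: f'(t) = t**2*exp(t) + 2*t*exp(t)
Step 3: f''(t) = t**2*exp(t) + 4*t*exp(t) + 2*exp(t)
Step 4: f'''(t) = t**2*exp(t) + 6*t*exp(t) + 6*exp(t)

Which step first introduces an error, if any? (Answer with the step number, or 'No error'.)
No error

All steps in this derivation are correct.
The final answer f'''(t) = t**2*exp(t) + 6*t*exp(t) + 6*exp(t) is valid.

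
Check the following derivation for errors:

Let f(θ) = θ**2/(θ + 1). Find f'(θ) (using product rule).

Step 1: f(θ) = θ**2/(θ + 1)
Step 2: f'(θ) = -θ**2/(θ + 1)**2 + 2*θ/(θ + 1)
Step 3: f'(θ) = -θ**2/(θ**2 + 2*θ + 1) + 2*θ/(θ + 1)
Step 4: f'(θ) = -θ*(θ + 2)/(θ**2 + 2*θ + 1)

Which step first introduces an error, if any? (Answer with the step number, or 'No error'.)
Step 4

Step 4 is incorrect due to a sign flip.
The step shows: -θ*(θ + 2)/(θ**2 + 2*θ + 1)
The correct value should be: θ*(θ + 2)/(θ**2 + 2*θ + 1)

Explanation: The sign of the whole expression was flipped: the term θ*(θ + 2)/(θ**2 + 2*θ + 1) was incorrectly written as -θ*(θ + 2)/(θ**2 + 2*θ + 1)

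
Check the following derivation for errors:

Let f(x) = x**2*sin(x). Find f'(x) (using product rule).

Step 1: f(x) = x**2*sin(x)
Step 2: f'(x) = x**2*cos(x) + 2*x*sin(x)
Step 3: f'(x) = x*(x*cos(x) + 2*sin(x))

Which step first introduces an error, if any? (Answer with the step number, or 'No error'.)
No error

All steps in this derivation are correct.
The final answer f'(x) = x*(x*cos(x) + 2*sin(x)) is valid.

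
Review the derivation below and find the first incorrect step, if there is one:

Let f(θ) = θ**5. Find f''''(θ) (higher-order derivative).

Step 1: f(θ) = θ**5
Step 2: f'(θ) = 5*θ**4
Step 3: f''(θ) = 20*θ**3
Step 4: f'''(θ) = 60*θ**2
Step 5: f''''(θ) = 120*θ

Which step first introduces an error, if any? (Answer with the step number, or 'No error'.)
No error

All steps in this derivation are correct.
The final answer f''''(θ) = 120*θ is valid.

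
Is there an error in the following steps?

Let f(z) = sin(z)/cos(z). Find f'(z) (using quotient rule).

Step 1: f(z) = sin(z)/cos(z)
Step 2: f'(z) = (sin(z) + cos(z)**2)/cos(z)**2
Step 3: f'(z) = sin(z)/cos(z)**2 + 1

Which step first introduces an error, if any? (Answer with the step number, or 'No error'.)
Step 2

Step 2 is incorrect due to a wrong exponent.
The step shows: (sin(z) + cos(z)**2)/cos(z)**2
The correct value should be: (sin(z)**2 + cos(z)**2)/cos(z)**2

Explanation: The exponent 2 on sin(z) was incorrectly written as 1: the term (sin(z)**2 + cos(z)**2)/cos(z)**2 was incorrectly written as (sin(z) + cos(z)**2)/cos(z)**2
The later steps are derived from this incorrect expression, so the error originates in Step 2.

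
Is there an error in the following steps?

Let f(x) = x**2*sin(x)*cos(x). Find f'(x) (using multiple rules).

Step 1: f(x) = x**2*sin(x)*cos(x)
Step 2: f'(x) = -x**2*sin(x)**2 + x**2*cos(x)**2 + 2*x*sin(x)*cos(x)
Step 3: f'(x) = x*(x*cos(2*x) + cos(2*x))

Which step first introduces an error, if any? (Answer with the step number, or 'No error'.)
Step 3

Step 3 is incorrect due to a wrong trig function.
The step shows: x*(x*cos(2*x) + cos(2*x))
The correct value should be: x*(x*cos(2*x) + sin(2*x))

Explanation: sin(2*x) was incorrectly written as cos(2*x): the term x*(x*cos(2*x) + sin(2*x)) was incorrectly written as x*(x*cos(2*x) + cos(2*x))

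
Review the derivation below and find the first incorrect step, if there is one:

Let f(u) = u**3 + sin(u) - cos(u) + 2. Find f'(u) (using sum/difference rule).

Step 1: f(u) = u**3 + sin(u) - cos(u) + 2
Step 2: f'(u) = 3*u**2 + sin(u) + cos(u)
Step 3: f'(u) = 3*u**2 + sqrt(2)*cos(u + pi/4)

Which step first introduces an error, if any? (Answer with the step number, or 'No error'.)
Step 3

Step 3 is incorrect due to a wrong trig function.
The step shows: 3*u**2 + sqrt(2)*cos(u + pi/4)
The correct value should be: 3*u**2 + sqrt(2)*sin(u + pi/4)

Explanation: sin(u + pi/4) was incorrectly written as cos(u + pi/4): the term sqrt(2)*sin(u + pi/4) was incorrectly written as sqrt(2)*cos(u + pi/4)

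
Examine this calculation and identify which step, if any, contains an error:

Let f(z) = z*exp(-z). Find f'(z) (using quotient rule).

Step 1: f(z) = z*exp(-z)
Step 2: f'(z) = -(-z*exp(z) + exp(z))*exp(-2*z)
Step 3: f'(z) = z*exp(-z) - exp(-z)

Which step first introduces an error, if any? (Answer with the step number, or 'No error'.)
Step 2

Step 2 is incorrect due to a sign flip.
The step shows: -(-z*exp(z) + exp(z))*exp(-2*z)
The correct value should be: (-z*exp(z) + exp(z))*exp(-2*z)

Explanation: The sign of the whole expression was flipped: the term (-z*exp(z) + exp(z))*exp(-2*z) was incorrectly written as -(-z*exp(z) + exp(z))*exp(-2*z)
The later steps are derived from this incorrect expression, so the error originates in Step 2.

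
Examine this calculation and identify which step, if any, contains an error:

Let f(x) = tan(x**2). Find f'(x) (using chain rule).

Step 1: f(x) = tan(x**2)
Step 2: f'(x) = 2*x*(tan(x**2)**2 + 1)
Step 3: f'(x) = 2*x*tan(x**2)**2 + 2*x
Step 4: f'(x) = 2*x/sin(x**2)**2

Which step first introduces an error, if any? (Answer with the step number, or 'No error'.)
Step 4

Step 4 is incorrect due to a wrong trig function.
The step shows: 2*x/sin(x**2)**2
The correct value should be: 2*x/cos(x**2)**2

Explanation: cos(x**2) was incorrectly written as sin(x**2): the term 2*x/cos(x**2)**2 was incorrectly written as 2*x/sin(x**2)**2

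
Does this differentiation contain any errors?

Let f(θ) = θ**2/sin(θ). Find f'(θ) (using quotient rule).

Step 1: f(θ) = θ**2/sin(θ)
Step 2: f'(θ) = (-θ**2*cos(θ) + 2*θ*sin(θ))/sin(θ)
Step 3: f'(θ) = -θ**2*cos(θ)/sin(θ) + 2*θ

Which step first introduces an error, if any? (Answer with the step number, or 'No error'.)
Step 2

Step 2 is incorrect due to a wrong exponent.
The step shows: (-θ**2*cos(θ) + 2*θ*sin(θ))/sin(θ)
The correct value should be: (-θ**2*cos(θ) + 2*θ*sin(θ))/sin(θ)**2

Explanation: The exponent -2 on sin(θ) was incorrectly written as -1: the term (-θ**2*cos(θ) + 2*θ*sin(θ))/sin(θ)**2 was incorrectly written as (-θ**2*cos(θ) + 2*θ*sin(θ))/sin(θ)
The later steps are derived from this incorrect expression, so the error originates in Step 2.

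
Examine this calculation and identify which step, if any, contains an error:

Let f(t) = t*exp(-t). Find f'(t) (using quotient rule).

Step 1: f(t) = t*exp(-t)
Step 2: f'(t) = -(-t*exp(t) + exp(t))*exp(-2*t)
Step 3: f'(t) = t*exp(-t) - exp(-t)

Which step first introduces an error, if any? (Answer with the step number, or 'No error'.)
Step 2

Step 2 is incorrect due to a sign flip.
The step shows: -(-t*exp(t) + exp(t))*exp(-2*t)
The correct value should be: (-t*exp(t) + exp(t))*exp(-2*t)

Explanation: The sign of the whole expression was flipped: the term (-t*exp(t) + exp(t))*exp(-2*t) was incorrectly written as -(-t*exp(t) + exp(t))*exp(-2*t)
The later steps are derived from this incorrect expression, so the error originates in Step 2.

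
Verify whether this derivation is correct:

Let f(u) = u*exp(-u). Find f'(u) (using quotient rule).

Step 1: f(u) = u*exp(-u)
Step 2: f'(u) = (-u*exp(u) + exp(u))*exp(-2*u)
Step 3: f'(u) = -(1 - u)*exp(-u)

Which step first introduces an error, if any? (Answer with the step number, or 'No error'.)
Step 3

Step 3 is incorrect due to a sign flip.
The step shows: -(1 - u)*exp(-u)
The correct value should be: (1 - u)*exp(-u)

Explanation: The sign of the whole expression was flipped: the term (1 - u)*exp(-u) was incorrectly written as -(1 - u)*exp(-u)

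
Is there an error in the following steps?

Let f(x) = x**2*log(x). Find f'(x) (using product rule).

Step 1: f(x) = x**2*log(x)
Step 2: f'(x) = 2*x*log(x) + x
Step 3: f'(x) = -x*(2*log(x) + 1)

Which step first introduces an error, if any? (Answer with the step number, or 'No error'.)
Step 3

Step 3 is incorrect due to a sign flip.
The step shows: -x*(2*log(x) + 1)
The correct value should be: x*(2*log(x) + 1)

Explanation: The sign of the whole expression was flipped: the term x*(2*log(x) + 1) was incorrectly written as -x*(2*log(x) + 1)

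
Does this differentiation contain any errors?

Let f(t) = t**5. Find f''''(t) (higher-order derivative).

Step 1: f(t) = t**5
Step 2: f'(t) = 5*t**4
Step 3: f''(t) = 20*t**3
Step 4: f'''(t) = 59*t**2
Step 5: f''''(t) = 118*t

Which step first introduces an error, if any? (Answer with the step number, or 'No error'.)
Step 4

Step 4 is incorrect due to a wrong coefficient.
The step shows: 59*t**2
The correct value should be: 60*t**2

Explanation: The coefficient 60 was incorrectly written as 59: the term 60*t**2 was incorrectly written as 59*t**2
The later steps are derived from this incorrect expression, so the error originates in Step 4.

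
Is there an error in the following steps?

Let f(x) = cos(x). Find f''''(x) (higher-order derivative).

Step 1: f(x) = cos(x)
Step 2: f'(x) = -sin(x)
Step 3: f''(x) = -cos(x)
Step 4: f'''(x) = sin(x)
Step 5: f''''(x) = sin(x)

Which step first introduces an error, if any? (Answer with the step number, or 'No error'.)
Step 5

Step 5 is incorrect due to a wrong trig function.
The step shows: sin(x)
The correct value should be: cos(x)

Explanation: cos(x) was incorrectly written as sin(x): the term cos(x) was incorrectly written as sin(x)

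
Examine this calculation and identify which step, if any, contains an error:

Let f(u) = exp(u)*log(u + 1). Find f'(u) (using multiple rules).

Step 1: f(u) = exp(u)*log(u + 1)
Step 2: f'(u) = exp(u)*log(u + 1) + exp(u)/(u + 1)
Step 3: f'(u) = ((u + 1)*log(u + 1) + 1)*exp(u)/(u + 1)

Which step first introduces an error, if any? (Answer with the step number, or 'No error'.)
No error

All steps in this derivation are correct.
The final answer f'(u) = ((u + 1)*log(u + 1) + 1)*exp(u)/(u + 1) is valid.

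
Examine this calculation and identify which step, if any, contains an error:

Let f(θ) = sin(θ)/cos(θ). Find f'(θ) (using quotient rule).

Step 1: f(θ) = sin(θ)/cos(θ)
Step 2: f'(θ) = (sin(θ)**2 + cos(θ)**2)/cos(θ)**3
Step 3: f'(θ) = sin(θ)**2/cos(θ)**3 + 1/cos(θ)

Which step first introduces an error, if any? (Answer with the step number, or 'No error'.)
Step 2

Step 2 is incorrect due to a wrong exponent.
The step shows: (sin(θ)**2 + cos(θ)**2)/cos(θ)**3
The correct value should be: (sin(θ)**2 + cos(θ)**2)/cos(θ)**2

Explanation: The exponent -2 on cos(θ) was incorrectly written as -3: the term (sin(θ)**2 + cos(θ)**2)/cos(θ)**2 was incorrectly written as (sin(θ)**2 + cos(θ)**2)/cos(θ)**3
The later steps are derived from this incorrect expression, so the error originates in Step 2.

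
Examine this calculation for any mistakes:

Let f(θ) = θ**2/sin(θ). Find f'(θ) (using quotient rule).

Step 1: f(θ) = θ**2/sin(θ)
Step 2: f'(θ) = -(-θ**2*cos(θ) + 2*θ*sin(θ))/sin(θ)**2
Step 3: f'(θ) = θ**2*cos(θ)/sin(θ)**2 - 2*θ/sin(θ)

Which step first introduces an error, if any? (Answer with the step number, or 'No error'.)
Step 2

Step 2 is incorrect due to a sign flip.
The step shows: -(-θ**2*cos(θ) + 2*θ*sin(θ))/sin(θ)**2
The correct value should be: (-θ**2*cos(θ) + 2*θ*sin(θ))/sin(θ)**2

Explanation: The sign of the whole expression was flipped: the term (-θ**2*cos(θ) + 2*θ*sin(θ))/sin(θ)**2 was incorrectly written as -(-θ**2*cos(θ) + 2*θ*sin(θ))/sin(θ)**2
The later steps are derived from this incorrect expression, so the error originates in Step 2.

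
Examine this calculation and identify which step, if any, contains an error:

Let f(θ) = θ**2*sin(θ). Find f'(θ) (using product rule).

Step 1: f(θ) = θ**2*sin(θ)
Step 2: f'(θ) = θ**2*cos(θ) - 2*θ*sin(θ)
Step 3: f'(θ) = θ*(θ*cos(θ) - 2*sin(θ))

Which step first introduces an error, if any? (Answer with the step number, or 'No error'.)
Step 2

Step 2 is incorrect due to a sign flip.
The step shows: θ**2*cos(θ) - 2*θ*sin(θ)
The correct value should be: θ**2*cos(θ) + 2*θ*sin(θ)

Explanation: The sign of one term was flipped: the term 2*θ*sin(θ) was incorrectly written as -2*θ*sin(θ)
The later steps are derived from this incorrect expression, so the error originates in Step 2.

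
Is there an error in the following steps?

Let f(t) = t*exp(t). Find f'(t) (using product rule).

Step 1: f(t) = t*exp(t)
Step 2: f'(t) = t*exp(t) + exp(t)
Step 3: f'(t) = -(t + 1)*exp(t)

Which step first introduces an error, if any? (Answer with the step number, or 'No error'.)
Step 3

Step 3 is incorrect due to a sign flip.
The step shows: -(t + 1)*exp(t)
The correct value should be: (t + 1)*exp(t)

Explanation: The sign of the whole expression was flipped: the term (t + 1)*exp(t) was incorrectly written as -(t + 1)*exp(t)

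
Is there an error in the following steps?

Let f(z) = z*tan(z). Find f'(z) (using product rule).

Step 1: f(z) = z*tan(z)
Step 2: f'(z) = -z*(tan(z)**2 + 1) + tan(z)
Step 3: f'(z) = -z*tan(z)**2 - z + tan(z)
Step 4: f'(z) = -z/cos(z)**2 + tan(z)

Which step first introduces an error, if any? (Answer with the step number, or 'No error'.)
Step 2

Step 2 is incorrect due to a sign flip.
The step shows: -z*(tan(z)**2 + 1) + tan(z)
The correct value should be: z*(tan(z)**2 + 1) + tan(z)

Explanation: The sign of one term was flipped: the term z*(tan(z)**2 + 1) was incorrectly written as -z*(tan(z)**2 + 1)
The later steps are derived from this incorrect expression, so the error originates in Step 2.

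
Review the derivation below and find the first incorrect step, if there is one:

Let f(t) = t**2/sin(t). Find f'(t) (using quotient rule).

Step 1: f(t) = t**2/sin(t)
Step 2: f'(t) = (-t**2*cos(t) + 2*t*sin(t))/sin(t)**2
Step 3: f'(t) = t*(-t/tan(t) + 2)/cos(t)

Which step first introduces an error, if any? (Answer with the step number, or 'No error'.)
Step 3

Step 3 is incorrect due to a wrong trig function.
The step shows: t*(-t/tan(t) + 2)/cos(t)
The correct value should be: t*(-t/tan(t) + 2)/sin(t)

Explanation: sin(t) was incorrectly written as cos(t): the term t*(-t/tan(t) + 2)/sin(t) was incorrectly written as t*(-t/tan(t) + 2)/cos(t)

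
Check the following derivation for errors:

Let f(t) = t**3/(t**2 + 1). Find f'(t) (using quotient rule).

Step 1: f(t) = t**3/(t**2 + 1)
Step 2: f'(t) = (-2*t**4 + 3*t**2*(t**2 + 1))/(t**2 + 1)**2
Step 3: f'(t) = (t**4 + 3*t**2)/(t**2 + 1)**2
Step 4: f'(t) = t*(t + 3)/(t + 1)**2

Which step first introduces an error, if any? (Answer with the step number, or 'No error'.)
Step 4

Step 4 is incorrect due to a wrong exponent.
The step shows: t*(t + 3)/(t + 1)**2
The correct value should be: t**2*(t**2 + 3)/(t**2 + 1)**2

Explanation: The exponent 2 on t was incorrectly written as 1: the term t**2*(t**2 + 3)/(t**2 + 1)**2 was incorrectly written as t*(t + 3)/(t + 1)**2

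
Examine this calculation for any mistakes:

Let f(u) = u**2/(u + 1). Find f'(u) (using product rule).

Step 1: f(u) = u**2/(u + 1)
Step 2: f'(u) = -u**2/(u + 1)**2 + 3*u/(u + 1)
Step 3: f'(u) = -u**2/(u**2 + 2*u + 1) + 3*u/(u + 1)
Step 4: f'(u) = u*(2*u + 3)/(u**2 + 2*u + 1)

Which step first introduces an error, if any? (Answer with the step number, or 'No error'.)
Step 2

Step 2 is incorrect due to a wrong coefficient.
The step shows: -u**2/(u + 1)**2 + 3*u/(u + 1)
The correct value should be: -u**2/(u + 1)**2 + 2*u/(u + 1)

Explanation: The coefficient 2 was incorrectly written as 3: the term 2*u/(u + 1) was incorrectly written as 3*u/(u + 1)
The later steps are derived from this incorrect expression, so the error originates in Step 2.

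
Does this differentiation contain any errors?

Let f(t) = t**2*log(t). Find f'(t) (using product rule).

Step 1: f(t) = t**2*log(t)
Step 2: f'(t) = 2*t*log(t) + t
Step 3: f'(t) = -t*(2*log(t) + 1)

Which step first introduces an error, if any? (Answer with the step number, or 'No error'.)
Step 3

Step 3 is incorrect due to a sign flip.
The step shows: -t*(2*log(t) + 1)
The correct value should be: t*(2*log(t) + 1)

Explanation: The sign of the whole expression was flipped: the term t*(2*log(t) + 1) was incorrectly written as -t*(2*log(t) + 1)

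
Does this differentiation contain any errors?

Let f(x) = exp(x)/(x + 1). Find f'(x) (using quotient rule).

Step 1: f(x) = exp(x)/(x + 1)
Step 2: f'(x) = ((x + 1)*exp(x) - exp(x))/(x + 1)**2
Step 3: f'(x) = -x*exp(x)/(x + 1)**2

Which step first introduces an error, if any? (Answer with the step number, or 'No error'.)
Step 3

Step 3 is incorrect due to a sign flip.
The step shows: -x*exp(x)/(x + 1)**2
The correct value should be: x*exp(x)/(x + 1)**2

Explanation: The sign of the whole expression was flipped: the term x*exp(x)/(x + 1)**2 was incorrectly written as -x*exp(x)/(x + 1)**2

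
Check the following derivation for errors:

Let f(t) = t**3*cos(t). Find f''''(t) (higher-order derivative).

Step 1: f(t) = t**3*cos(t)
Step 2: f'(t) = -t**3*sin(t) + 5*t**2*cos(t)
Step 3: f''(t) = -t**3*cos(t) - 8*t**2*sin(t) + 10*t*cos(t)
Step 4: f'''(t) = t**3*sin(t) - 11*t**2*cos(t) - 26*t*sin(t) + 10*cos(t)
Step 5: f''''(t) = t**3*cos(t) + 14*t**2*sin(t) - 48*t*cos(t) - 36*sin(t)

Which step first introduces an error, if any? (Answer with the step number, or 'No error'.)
Step 2

Step 2 is incorrect due to a wrong coefficient.
The step shows: -t**3*sin(t) + 5*t**2*cos(t)
The correct value should be: -t**3*sin(t) + 3*t**2*cos(t)

Explanation: The coefficient 3 was incorrectly written as 5: the term 3*t**2*cos(t) was incorrectly written as 5*t**2*cos(t)
The later steps are derived from this incorrect expression, so the error originates in Step 2.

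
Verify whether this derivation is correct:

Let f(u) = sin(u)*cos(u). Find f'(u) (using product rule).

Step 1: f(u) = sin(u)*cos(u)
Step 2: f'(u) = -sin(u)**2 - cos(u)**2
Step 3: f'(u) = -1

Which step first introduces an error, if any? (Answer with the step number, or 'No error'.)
Step 2

Step 2 is incorrect due to a sign flip.
The step shows: -sin(u)**2 - cos(u)**2
The correct value should be: -sin(u)**2 + cos(u)**2

Explanation: The sign of one term was flipped: the term cos(u)**2 was incorrectly written as -cos(u)**2
The later steps are derived from this incorrect expression, so the error originates in Step 2.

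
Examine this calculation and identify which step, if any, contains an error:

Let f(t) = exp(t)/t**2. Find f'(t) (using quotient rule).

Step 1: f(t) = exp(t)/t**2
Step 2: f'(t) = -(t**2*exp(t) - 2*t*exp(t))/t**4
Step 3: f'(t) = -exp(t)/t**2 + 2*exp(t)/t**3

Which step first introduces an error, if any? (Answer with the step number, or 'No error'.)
Step 2

Step 2 is incorrect due to a sign flip.
The step shows: -(t**2*exp(t) - 2*t*exp(t))/t**4
The correct value should be: (t**2*exp(t) - 2*t*exp(t))/t**4

Explanation: The sign of the whole expression was flipped: the term (t**2*exp(t) - 2*t*exp(t))/t**4 was incorrectly written as -(t**2*exp(t) - 2*t*exp(t))/t**4
The later steps are derived from this incorrect expression, so the error originates in Step 2.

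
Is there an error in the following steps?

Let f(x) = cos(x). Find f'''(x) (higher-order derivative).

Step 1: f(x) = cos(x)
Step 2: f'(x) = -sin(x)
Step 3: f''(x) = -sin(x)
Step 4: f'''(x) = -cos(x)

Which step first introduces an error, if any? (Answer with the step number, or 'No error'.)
Step 3

Step 3 is incorrect due to a wrong trig function.
The step shows: -sin(x)
The correct value should be: -cos(x)

Explanation: cos(x) was incorrectly written as sin(x): the term -cos(x) was incorrectly written as -sin(x)
The later steps are derived from this incorrect expression, so the error originates in Step 3.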